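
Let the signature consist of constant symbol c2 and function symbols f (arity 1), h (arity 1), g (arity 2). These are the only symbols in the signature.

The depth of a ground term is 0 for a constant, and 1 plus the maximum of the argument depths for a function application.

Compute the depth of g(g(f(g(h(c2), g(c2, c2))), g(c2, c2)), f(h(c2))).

5

depth(h(c2)) = 1 + depth(c2) = 1 + 0 = 1
depth(g(c2, c2)) = 1 + max(0, 0) = 1
depth(g(h(c2), g(c2, c2))) = 1 + max(1, 1) = 2
depth(f(g(h(c2), g(c2, c2)))) = 1 + depth(g(h(c2), g(c2, c2))) = 1 + 2 = 3
depth(g(f(g(h(c2), g(c2, c2))), g(c2, c2))) = 1 + max(3, 1) = 4
depth(f(h(c2))) = 1 + depth(h(c2)) = 1 + 1 = 2
depth(g(g(f(g(h(c2), g(c2, c2))), g(c2, c2)), f(h(c2)))) = 1 + max(4, 2) = 5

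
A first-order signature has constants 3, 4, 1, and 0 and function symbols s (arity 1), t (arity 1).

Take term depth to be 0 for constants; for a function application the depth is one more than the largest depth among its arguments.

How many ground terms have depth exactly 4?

64

Write N_k for the number of ground terms of depth ≤ k. A term of depth ≤ k is either a constant or a function symbol applied to arguments of depth ≤ k−1, so N_k = 4 + N_{k-1} + N_{k-1}.
N_0 = 4
N_1 = 4 + 4 + 4 = 12
N_2 = 4 + 12 + 12 = 28
N_3 = 4 + 28 + 28 = 60
N_4 = 4 + 60 + 60 = 124
Terms of depth exactly 4: N_4 − N_3 = 124 − 60 = 64.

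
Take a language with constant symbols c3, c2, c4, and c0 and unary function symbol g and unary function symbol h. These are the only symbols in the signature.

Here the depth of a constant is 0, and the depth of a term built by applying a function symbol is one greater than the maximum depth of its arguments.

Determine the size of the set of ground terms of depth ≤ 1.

Let N_k = |{terms of depth ≤ k}|. Then N_0 = 4 and N_k = 4 + N_{k-1} + N_{k-1} for k ≥ 1 (one summand per function symbol, arity giving the exponent).
N_0 = 4
N_1 = 4 + 4 + 4 = 12
Explicitly: c3, c2, c4, c0, g(c3), g(c2), g(c4), g(c0), h(c3), h(c2), h(c4), h(c0).

12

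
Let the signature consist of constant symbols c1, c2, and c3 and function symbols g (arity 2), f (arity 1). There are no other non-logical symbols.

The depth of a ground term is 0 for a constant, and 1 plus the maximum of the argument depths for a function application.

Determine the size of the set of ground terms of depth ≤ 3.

59295

Let N_k count ground terms of depth at most k. Each non-constant term of depth ≤ k is some function symbol applied to depth-≤(k−1) arguments, giving N_k = 3 + N_{k-1}^2 + N_{k-1}.
N_0 = 3
N_1 = 3 + 3^2 + 3 = 15
N_2 = 3 + 15^2 + 15 = 243
N_3 = 3 + 243^2 + 243 = 59295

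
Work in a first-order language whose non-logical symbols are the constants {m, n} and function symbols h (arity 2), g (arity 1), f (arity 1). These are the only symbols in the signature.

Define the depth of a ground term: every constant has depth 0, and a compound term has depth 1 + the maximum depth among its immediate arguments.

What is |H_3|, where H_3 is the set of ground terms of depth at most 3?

Write N_k for the number of ground terms of depth ≤ k. A term of depth ≤ k is either a constant or a function symbol applied to arguments of depth ≤ k−1, so N_k = 2 + N_{k-1}^2 + N_{k-1} + N_{k-1}.
N_0 = 2
N_1 = 2 + 2^2 + 2 + 2 = 10
N_2 = 2 + 10^2 + 10 + 10 = 122
N_3 = 2 + 122^2 + 122 + 122 = 15130

15130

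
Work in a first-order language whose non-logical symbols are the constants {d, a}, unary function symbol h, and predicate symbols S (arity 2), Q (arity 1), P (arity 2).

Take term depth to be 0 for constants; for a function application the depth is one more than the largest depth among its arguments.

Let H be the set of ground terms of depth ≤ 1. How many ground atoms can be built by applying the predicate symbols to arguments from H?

First count ground terms of depth ≤ 1.
Count level by level. With function symbols h/1, the terms of depth ≤ k are the 2 constants together with each function applied to depth-≤(k−1) tuples, so N_k = 2 + N_{k-1}.
N_0 = 2
N_1 = 2 + 2 = 4
So |H| = 4.
A ground atom is a predicate applied to a tuple of terms from H, so the count is the sum over predicates of |H|^arity:
  S: 4^2 = 16;  Q: 4;  P: 4^2 = 16
Total ground atoms: 16 + 4 + 16 = 36.

36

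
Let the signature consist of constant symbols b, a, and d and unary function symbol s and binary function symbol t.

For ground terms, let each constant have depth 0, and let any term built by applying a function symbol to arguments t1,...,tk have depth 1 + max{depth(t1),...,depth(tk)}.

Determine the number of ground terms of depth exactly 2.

If N_k denotes the number of depth-≤k ground terms, the 3 constants give N_0 = 3, and each function symbol of arity r contributes N_{k-1}^r new terms at level k: N_k = 3 + N_{k-1} + N_{k-1}^2.
N_0 = 3
N_1 = 3 + 3 + 3^2 = 15
N_2 = 3 + 15 + 15^2 = 243
Terms of depth exactly 2: N_2 − N_1 = 243 − 15 = 228.

228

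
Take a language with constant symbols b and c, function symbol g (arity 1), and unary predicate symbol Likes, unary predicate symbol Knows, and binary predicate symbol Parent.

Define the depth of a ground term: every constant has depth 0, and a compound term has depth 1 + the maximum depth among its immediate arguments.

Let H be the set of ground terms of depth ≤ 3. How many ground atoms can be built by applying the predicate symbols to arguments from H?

80

First count ground terms of depth ≤ 3.
Count level by level. With function symbols g/1, the terms of depth ≤ k are the 2 constants together with each function applied to depth-≤(k−1) tuples, so N_k = 2 + N_{k-1}.
N_0 = 2
N_1 = 2 + 2 = 4
N_2 = 2 + 4 = 6
N_3 = 2 + 6 = 8
So |H| = 8.
For each predicate symbol, the number of ground atoms is |H| raised to its arity; summing:
  Likes: 8;  Knows: 8;  Parent: 8^2 = 64
Total ground atoms: 8 + 8 + 64 = 80.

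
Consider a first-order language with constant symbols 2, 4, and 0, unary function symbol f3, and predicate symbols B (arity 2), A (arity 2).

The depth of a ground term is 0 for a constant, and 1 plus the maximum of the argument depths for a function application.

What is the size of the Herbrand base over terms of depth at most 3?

288

First count ground terms of depth ≤ 3.
Let N_k count ground terms of depth at most k. Each non-constant term of depth ≤ k is some function symbol applied to depth-≤(k−1) arguments, giving N_k = 3 + N_{k-1}.
N_0 = 3
N_1 = 3 + 3 = 6
N_2 = 3 + 6 = 9
N_3 = 3 + 9 = 12
Explicitly: 2, 4, 0, f3(2), f3(4), f3(0), f3(f3(2)), f3(f3(4)), f3(f3(0)), f3(f3(f3(2))), f3(f3(f3(4))), f3(f3(f3(0))).
So |H| = 12.
For each predicate symbol, the number of ground atoms is |H| raised to its arity; summing:
  B: 12^2 = 144;  A: 12^2 = 144
Total ground atoms: 144 + 144 = 288.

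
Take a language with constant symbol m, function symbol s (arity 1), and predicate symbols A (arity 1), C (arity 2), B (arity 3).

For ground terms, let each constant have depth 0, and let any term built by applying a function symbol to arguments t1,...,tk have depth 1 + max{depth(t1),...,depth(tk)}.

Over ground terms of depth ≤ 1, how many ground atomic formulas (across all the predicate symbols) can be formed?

First count ground terms of depth ≤ 1.
Let N_k = |{terms of depth ≤ k}|. Then N_0 = 1 and N_k = 1 + N_{k-1} for k ≥ 1 (one summand per function symbol, arity giving the exponent).
N_0 = 1
N_1 = 1 + 1 = 2
So |H| = 2.
A ground atom is a predicate applied to a tuple of terms from H, so the count is the sum over predicates of |H|^arity:
  A: 2;  C: 2^2 = 4;  B: 2^3 = 8
Total ground atoms: 2 + 4 + 8 = 14.

14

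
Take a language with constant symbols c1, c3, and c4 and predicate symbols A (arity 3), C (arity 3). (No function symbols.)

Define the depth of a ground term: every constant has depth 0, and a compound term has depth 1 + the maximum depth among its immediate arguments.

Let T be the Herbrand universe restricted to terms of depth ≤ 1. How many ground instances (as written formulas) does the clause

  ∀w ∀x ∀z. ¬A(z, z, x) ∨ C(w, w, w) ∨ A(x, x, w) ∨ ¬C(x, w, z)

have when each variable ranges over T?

27

Ground terms of depth ≤ 1:
  With no function symbols every ground term is a constant, so there are exactly 3 ground terms at every depth bound.
  N_0 = 3
  N_1 = 3
  Explicitly: c1, c3, c4.
So there are 3 ground terms available for substitution.
The clause has 3 distinct variables (w, x, z), each appearing in the body. In the free term algebra distinct substitutions yield syntactically distinct ground instances.
Number of ground instances = 3^3 = 27.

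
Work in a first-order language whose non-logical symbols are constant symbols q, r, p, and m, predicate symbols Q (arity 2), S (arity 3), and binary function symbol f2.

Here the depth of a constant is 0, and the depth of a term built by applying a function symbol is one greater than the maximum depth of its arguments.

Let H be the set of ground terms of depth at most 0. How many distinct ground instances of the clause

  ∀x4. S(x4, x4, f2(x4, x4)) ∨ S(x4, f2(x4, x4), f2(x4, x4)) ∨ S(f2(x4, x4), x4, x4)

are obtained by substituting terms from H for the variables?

4

Ground terms of depth ≤ 0:
  If N_k denotes the number of depth-≤k ground terms, the 4 constants give N_0 = 4, and each function symbol of arity r contributes N_{k-1}^r new terms at level k: N_k = 4 + N_{k-1}^2.
  N_0 = 4
  Explicitly: q, r, p, m.
So there are 4 ground terms available for substitution.
The body mentions the single quantified variable x4; since ground terms form a free algebra, no two substitutions collapse to the same formula.
Number of ground instances = 4.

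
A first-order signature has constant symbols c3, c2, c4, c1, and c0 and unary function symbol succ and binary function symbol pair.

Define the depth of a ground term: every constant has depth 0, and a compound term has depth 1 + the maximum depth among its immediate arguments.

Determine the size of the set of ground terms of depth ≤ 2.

Write N_k for the number of ground terms of depth ≤ k. A term of depth ≤ k is either a constant or a function symbol applied to arguments of depth ≤ k−1, so N_k = 5 + N_{k-1} + N_{k-1}^2.
N_0 = 5
N_1 = 5 + 5 + 5^2 = 35
N_2 = 5 + 35 + 35^2 = 1265

1265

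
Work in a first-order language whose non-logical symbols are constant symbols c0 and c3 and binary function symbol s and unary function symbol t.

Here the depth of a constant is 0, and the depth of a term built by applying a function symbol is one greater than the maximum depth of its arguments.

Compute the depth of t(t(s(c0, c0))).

3

depth(s(c0, c0)) = 1 + max(0, 0) = 1
depth(t(s(c0, c0))) = 1 + depth(s(c0, c0)) = 1 + 1 = 2
depth(t(t(s(c0, c0)))) = 1 + depth(t(s(c0, c0))) = 1 + 2 = 3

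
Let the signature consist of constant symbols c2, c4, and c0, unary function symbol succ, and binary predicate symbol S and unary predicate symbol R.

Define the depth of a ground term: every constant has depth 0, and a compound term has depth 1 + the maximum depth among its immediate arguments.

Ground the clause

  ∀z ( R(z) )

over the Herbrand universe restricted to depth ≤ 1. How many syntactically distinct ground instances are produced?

6

Ground terms of depth ≤ 1:
  If N_k denotes the number of depth-≤k ground terms, the 3 constants give N_0 = 3, and each function symbol of arity r contributes N_{k-1}^r new terms at level k: N_k = 3 + N_{k-1}.
  N_0 = 3
  N_1 = 3 + 3 = 6
  Explicitly: c2, c4, c0, succ(c2), succ(c4), succ(c0).
So there are 6 ground terms available for substitution.
The body mentions the single quantified variable z; since ground terms form a free algebra, no two substitutions collapse to the same formula.
Number of ground instances = 6.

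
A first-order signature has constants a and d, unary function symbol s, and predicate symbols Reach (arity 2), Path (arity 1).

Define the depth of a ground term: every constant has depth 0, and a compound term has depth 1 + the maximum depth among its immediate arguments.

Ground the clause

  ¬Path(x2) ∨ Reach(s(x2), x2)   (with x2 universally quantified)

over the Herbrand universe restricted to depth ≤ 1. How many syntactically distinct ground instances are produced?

Ground terms of depth ≤ 1:
  Write N_k for the number of ground terms of depth ≤ k. A term of depth ≤ k is either a constant or a function symbol applied to arguments of depth ≤ k−1, so N_k = 2 + N_{k-1}.
  N_0 = 2
  N_1 = 2 + 2 = 4
  Explicitly: a, d, s(a), s(d).
So there are 4 ground terms available for substitution.
The body mentions the single quantified variable x2; since ground terms form a free algebra, no two substitutions collapse to the same formula.
Number of ground instances = 4.

4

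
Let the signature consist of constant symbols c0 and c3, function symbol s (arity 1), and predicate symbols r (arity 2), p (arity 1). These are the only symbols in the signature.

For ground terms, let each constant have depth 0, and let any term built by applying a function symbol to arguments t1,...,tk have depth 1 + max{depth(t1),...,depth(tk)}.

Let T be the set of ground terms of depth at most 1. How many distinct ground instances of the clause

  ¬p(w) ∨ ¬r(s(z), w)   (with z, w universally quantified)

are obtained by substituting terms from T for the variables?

Ground terms of depth ≤ 1:
  Let N_k = |{terms of depth ≤ k}|. Then N_0 = 2 and N_k = 2 + N_{k-1} for k ≥ 1 (one summand per function symbol, arity giving the exponent).
  N_0 = 2
  N_1 = 2 + 2 = 4
  Explicitly: c0, c3, s(c0), s(c3).
So there are 4 ground terms available for substitution.
The body mentions every one of the 2 quantified variables; since ground terms form a free algebra, no two substitutions collapse to the same formula.
Number of ground instances = 4^2 = 16.

16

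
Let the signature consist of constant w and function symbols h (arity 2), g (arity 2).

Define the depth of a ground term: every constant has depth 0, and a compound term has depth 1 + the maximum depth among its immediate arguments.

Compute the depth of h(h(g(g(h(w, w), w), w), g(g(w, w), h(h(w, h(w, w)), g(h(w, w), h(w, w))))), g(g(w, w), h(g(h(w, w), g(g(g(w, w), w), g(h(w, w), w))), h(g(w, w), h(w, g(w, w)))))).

depth(h(w, w)) = 1 + max(0, 0) = 1
depth(g(h(w, w), w)) = 1 + max(1, 0) = 2
depth(g(g(h(w, w), w), w)) = 1 + max(2, 0) = 3
depth(g(w, w)) = 1 + max(0, 0) = 1
depth(h(w, h(w, w))) = 1 + max(0, 1) = 2
depth(g(h(w, w), h(w, w))) = 1 + max(1, 1) = 2
depth(h(h(w, h(w, w)), g(h(w, w), h(w, w)))) = 1 + max(2, 2) = 3
depth(g(g(w, w), h(h(w, h(w, w)), g(h(w, w), h(w, w))))) = 1 + max(1, 3) = 4
depth(h(g(g(h(w, w), w), w), g(g(w, w), h(h(w, h(w, w)), g(h(w, w), h(w, w)))))) = 1 + max(3, 4) = 5
depth(g(g(w, w), w)) = 1 + max(1, 0) = 2
depth(g(g(g(w, w), w), g(h(w, w), w))) = 1 + max(2, 2) = 3
depth(g(h(w, w), g(g(g(w, w), w), g(h(w, w), w)))) = 1 + max(1, 3) = 4
depth(h(w, g(w, w))) = 1 + max(0, 1) = 2
depth(h(g(w, w), h(w, g(w, w)))) = 1 + max(1, 2) = 3
depth(h(g(h(w, w), g(g(g(w, w), w), g(h(w, w), w))), h(g(w, w), h(w, g(w, w))))) = 1 + max(4, 3) = 5
depth(g(g(w, w), h(g(h(w, w), g(g(g(w, w), w), g(h(w, w), w))), h(g(w, w), h(w, g(w, w)))))) = 1 + max(1, 5) = 6
depth(h(h(g(g(h(w, w), w), w), g(g(w, w), h(h(w, h(w, w)), g(h(w, w), h(w, w))))), g(g(w, w), h(g(h(w, w), g(g(g(w, w), w), g(h(w, w), w))), h(g(w, w), h(w, g(w, w))))))) = 1 + max(5, 6) = 7

7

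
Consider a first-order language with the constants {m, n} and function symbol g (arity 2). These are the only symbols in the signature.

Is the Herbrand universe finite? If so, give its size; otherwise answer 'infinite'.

The signature has at least one function symbol (g, arity 2) and at least one constant (m).
Iterating g gives infinitely many distinct ground terms: m, g(m, m), g(g(m, m), g(m, m)), ...
So the Herbrand universe is infinite.

infinite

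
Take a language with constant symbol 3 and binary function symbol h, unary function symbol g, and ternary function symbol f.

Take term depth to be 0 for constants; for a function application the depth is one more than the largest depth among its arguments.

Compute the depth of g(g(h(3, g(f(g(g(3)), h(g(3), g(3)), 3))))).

7

depth(g(3)) = 1 + depth(3) = 1 + 0 = 1
depth(g(g(3))) = 1 + depth(g(3)) = 1 + 1 = 2
depth(h(g(3), g(3))) = 1 + max(1, 1) = 2
depth(f(g(g(3)), h(g(3), g(3)), 3)) = 1 + max(2, 2, 0) = 3
depth(g(f(g(g(3)), h(g(3), g(3)), 3))) = 1 + depth(f(g(g(3)), h(g(3), g(3)), 3)) = 1 + 3 = 4
depth(h(3, g(f(g(g(3)), h(g(3), g(3)), 3)))) = 1 + max(0, 4) = 5
depth(g(h(3, g(f(g(g(3)), h(g(3), g(3)), 3))))) = 1 + depth(h(3, g(f(g(g(3)), h(g(3), g(3)), 3)))) = 1 + 5 = 6
depth(g(g(h(3, g(f(g(g(3)), h(g(3), g(3)), 3)))))) = 1 + depth(g(h(3, g(f(g(g(3)), h(g(3), g(3)), 3))))) = 1 + 6 = 7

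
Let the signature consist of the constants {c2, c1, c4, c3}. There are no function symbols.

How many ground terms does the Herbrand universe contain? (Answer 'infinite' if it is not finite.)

4

There are no function symbols, so every ground term is one of the 4 constants.
The Herbrand universe is {c2, c1, c4, c3}, which is finite with 4 elements.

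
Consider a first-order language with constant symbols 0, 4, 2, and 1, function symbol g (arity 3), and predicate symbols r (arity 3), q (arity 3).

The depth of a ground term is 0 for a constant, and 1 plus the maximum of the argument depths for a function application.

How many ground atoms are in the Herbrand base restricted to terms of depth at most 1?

628864

First count ground terms of depth ≤ 1.
Count level by level. With function symbols g/3, the terms of depth ≤ k are the 4 constants together with each function applied to depth-≤(k−1) tuples, so N_k = 4 + N_{k-1}^3.
N_0 = 4
N_1 = 4 + 4^3 = 68
So |H| = 68.
Ground atoms are formed by filling each argument slot of a predicate with a term from H, so an r-ary predicate gives |H|^r atoms:
  r: 68^3 = 314432;  q: 68^3 = 314432
Total ground atoms: 314432 + 314432 = 628864.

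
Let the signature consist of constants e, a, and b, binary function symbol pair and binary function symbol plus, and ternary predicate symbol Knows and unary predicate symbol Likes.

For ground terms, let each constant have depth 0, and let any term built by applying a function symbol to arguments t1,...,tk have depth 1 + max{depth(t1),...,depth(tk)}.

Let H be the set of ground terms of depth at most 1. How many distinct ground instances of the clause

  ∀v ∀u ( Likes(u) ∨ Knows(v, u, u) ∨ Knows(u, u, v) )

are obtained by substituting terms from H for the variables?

441

Ground terms of depth ≤ 1:
  Let N_k count ground terms of depth at most k. Each non-constant term of depth ≤ k is some function symbol applied to depth-≤(k−1) arguments, giving N_k = 3 + N_{k-1}^2 + N_{k-1}^2.
  N_0 = 3
  N_1 = 3 + 3^2 + 3^2 = 21
So there are 21 ground terms available for substitution.
There are 2 variables to instantiate (v, u), each occurring in at least one literal, so different choices give different ground instances.
Number of ground instances = 21^2 = 441.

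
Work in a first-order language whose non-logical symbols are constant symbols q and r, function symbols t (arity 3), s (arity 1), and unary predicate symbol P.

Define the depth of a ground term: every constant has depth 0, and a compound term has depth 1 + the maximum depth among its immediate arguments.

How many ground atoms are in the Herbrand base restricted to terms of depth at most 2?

1742

First count ground terms of depth ≤ 2.
Let N_k = |{terms of depth ≤ k}|. Then N_0 = 2 and N_k = 2 + N_{k-1}^3 + N_{k-1} for k ≥ 1 (one summand per function symbol, arity giving the exponent).
N_0 = 2
N_1 = 2 + 2^3 + 2 = 12
N_2 = 2 + 12^3 + 12 = 1742
So |H| = 1742.
For each predicate symbol, the number of ground atoms is |H| raised to its arity; summing:
  P: 1742
Total ground atoms: 1742.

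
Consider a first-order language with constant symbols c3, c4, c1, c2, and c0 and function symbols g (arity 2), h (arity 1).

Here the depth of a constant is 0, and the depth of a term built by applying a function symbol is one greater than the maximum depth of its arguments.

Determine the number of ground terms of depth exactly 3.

1600230

Count level by level. With function symbols g/2, h/1, the terms of depth ≤ k are the 5 constants together with each function applied to depth-≤(k−1) tuples, so N_k = 5 + N_{k-1}^2 + N_{k-1}.
N_0 = 5
N_1 = 5 + 5^2 + 5 = 35
N_2 = 5 + 35^2 + 35 = 1265
N_3 = 5 + 1265^2 + 1265 = 1601495
Terms of depth exactly 3: N_3 − N_2 = 1601495 − 1265 = 1600230.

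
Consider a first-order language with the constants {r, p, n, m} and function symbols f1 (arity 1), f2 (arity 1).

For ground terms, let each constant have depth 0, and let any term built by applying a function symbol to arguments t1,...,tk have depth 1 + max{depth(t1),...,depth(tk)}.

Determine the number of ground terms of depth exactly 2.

Let N_k = |{terms of depth ≤ k}|. Then N_0 = 4 and N_k = 4 + N_{k-1} + N_{k-1} for k ≥ 1 (one summand per function symbol, arity giving the exponent).
N_0 = 4
N_1 = 4 + 4 + 4 = 12
N_2 = 4 + 12 + 12 = 28
Terms of depth exactly 2: N_2 − N_1 = 28 − 12 = 16.

16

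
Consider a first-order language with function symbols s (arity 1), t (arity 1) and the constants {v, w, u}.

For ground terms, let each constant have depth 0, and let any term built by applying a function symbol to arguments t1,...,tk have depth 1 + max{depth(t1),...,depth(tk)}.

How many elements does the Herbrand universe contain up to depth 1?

Write N_k for the number of ground terms of depth ≤ k. A term of depth ≤ k is either a constant or a function symbol applied to arguments of depth ≤ k−1, so N_k = 3 + N_{k-1} + N_{k-1}.
N_0 = 3
N_1 = 3 + 3 + 3 = 9
Explicitly: v, w, u, s(v), s(w), s(u), t(v), t(w), t(u).

9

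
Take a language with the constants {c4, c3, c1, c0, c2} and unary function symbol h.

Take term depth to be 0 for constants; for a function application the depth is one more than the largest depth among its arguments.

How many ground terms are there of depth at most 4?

25

Let N_k count ground terms of depth at most k. Each non-constant term of depth ≤ k is some function symbol applied to depth-≤(k−1) arguments, giving N_k = 5 + N_{k-1}.
N_0 = 5
N_1 = 5 + 5 = 10
N_2 = 5 + 10 = 15
N_3 = 5 + 15 = 20
N_4 = 5 + 20 = 25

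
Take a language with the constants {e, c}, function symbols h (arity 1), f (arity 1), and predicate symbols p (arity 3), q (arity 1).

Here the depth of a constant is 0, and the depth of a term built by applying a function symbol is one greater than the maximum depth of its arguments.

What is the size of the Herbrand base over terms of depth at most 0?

First count ground terms of depth ≤ 0.
If N_k denotes the number of depth-≤k ground terms, the 2 constants give N_0 = 2, and each function symbol of arity r contributes N_{k-1}^r new terms at level k: N_k = 2 + N_{k-1} + N_{k-1}.
N_0 = 2
So |H| = 2.
Ground atoms are formed by filling each argument slot of a predicate with a term from H, so an r-ary predicate gives |H|^r atoms:
  p: 2^3 = 8;  q: 2
Total ground atoms: 8 + 2 = 10.

10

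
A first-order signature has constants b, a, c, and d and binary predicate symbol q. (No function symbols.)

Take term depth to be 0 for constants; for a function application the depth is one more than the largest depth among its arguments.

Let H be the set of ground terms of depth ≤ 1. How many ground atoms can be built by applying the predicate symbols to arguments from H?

16

First count ground terms of depth ≤ 1.
With no function symbols every ground term is a constant, so there are exactly 4 ground terms at every depth bound.
N_0 = 4
N_1 = 4
Explicitly: b, a, c, d.
So |H| = 4.
For each predicate symbol, the number of ground atoms is |H| raised to its arity; summing:
  q: 4^2 = 16
Total ground atoms: 16.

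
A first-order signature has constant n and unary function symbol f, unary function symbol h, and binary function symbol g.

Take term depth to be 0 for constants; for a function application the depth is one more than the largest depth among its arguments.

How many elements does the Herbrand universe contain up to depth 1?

4

Let N_k = |{terms of depth ≤ k}|. Then N_0 = 1 and N_k = 1 + N_{k-1} + N_{k-1} + N_{k-1}^2 for k ≥ 1 (one summand per function symbol, arity giving the exponent).
N_0 = 1
N_1 = 1 + 1 + 1 + 1^2 = 4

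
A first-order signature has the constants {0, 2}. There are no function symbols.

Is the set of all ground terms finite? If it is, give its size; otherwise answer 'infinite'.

2

There are no function symbols, so every ground term is one of the 2 constants.
The Herbrand universe is {0, 2}, which is finite with 2 elements.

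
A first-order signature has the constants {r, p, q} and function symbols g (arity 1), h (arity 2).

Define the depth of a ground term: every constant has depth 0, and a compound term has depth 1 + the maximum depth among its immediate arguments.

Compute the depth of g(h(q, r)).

2

depth(h(q, r)) = 1 + max(0, 0) = 1
depth(g(h(q, r))) = 1 + depth(h(q, r)) = 1 + 1 = 2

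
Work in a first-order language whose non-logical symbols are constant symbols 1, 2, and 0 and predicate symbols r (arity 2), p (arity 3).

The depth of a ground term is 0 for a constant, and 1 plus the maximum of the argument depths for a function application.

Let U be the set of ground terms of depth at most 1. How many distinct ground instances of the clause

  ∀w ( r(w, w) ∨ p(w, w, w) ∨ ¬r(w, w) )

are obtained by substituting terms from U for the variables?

Ground terms of depth ≤ 1:
  With no function symbols every ground term is a constant, so there are exactly 3 ground terms at every depth bound.
  N_0 = 3
  N_1 = 3
  Explicitly: 1, 2, 0.
So there are 3 ground terms available for substitution.
The body mentions the single quantified variable w; since ground terms form a free algebra, no two substitutions collapse to the same formula.
Number of ground instances = 3.

3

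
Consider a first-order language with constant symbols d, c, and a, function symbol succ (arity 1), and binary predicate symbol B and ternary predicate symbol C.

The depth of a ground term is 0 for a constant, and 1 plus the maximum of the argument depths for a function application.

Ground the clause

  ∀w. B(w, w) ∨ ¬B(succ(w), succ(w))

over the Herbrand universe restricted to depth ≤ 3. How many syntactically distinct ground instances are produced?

12

Ground terms of depth ≤ 3:
  Let N_k = |{terms of depth ≤ k}|. Then N_0 = 3 and N_k = 3 + N_{k-1} for k ≥ 1 (one summand per function symbol, arity giving the exponent).
  N_0 = 3
  N_1 = 3 + 3 = 6
  N_2 = 3 + 6 = 9
  N_3 = 3 + 9 = 12
So there are 12 ground terms available for substitution.
The variable w ranges independently over the available ground terms, and distinct assignments produce distinct instances.
Number of ground instances = 12.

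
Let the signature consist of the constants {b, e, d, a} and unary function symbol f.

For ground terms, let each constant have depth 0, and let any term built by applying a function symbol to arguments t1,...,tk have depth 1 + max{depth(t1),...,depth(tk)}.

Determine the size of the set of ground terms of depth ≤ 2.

If N_k denotes the number of depth-≤k ground terms, the 4 constants give N_0 = 4, and each function symbol of arity r contributes N_{k-1}^r new terms at level k: N_k = 4 + N_{k-1}.
N_0 = 4
N_1 = 4 + 4 = 8
N_2 = 4 + 8 = 12

12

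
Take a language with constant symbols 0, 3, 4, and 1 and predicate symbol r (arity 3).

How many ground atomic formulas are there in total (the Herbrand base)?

With no function symbols, the Herbrand universe is just the 4 constants.
Ground atoms per predicate: r: 4^3 = 64.
Herbrand base size = 64 = 64.

64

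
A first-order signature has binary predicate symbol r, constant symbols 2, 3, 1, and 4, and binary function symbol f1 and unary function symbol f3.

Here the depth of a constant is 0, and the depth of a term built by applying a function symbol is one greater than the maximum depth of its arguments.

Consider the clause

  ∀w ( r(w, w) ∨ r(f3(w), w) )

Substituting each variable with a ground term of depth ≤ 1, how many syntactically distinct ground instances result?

Ground terms of depth ≤ 1:
  Let N_k = |{terms of depth ≤ k}|. Then N_0 = 4 and N_k = 4 + N_{k-1}^2 + N_{k-1} for k ≥ 1 (one summand per function symbol, arity giving the exponent).
  N_0 = 4
  N_1 = 4 + 4^2 + 4 = 24
So there are 24 ground terms available for substitution.
There is 1 variable to instantiate (w),  occurring in at least one literal, so different choices give different ground instances.
Number of ground instances = 24.

24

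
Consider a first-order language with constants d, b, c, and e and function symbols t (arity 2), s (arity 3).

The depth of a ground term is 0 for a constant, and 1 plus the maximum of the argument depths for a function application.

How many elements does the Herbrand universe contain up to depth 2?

If N_k denotes the number of depth-≤k ground terms, the 4 constants give N_0 = 4, and each function symbol of arity r contributes N_{k-1}^r new terms at level k: N_k = 4 + N_{k-1}^2 + N_{k-1}^3.
N_0 = 4
N_1 = 4 + 4^2 + 4^3 = 84
N_2 = 4 + 84^2 + 84^3 = 599764

599764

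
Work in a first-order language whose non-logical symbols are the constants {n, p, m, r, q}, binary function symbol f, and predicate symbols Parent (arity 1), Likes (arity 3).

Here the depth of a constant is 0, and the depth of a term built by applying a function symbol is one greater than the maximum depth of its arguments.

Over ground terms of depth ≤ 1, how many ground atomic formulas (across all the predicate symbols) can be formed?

27030

First count ground terms of depth ≤ 1.
Let N_k = |{terms of depth ≤ k}|. Then N_0 = 5 and N_k = 5 + N_{k-1}^2 for k ≥ 1 (one summand per function symbol, arity giving the exponent).
N_0 = 5
N_1 = 5 + 5^2 = 30
So |H| = 30.
Each predicate of arity r yields |H|^r ground atoms (one per choice of an r-tuple from H):
  Parent: 30;  Likes: 30^3 = 27000
Total ground atoms: 30 + 27000 = 27030.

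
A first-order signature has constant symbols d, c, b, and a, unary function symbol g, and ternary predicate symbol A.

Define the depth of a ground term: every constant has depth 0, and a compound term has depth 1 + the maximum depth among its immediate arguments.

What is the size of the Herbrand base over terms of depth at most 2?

1728

First count ground terms of depth ≤ 2.
Let N_k = |{terms of depth ≤ k}|. Then N_0 = 4 and N_k = 4 + N_{k-1} for k ≥ 1 (one summand per function symbol, arity giving the exponent).
N_0 = 4
N_1 = 4 + 4 = 8
N_2 = 4 + 8 = 12
Explicitly: d, c, b, a, g(d), g(c), g(b), g(a), g(g(d)), g(g(c)), g(g(b)), g(g(a)).
So |H| = 12.
Ground atoms are formed by filling each argument slot of a predicate with a term from H, so an r-ary predicate gives |H|^r atoms:
  A: 12^3 = 1728
Total ground atoms: 1728.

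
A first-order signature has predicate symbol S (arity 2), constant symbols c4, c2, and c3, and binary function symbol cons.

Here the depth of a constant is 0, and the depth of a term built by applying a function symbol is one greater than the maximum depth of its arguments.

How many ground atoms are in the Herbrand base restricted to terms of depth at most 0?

9

First count ground terms of depth ≤ 0.
Count level by level. With function symbols cons/2, the terms of depth ≤ k are the 3 constants together with each function applied to depth-≤(k−1) tuples, so N_k = 3 + N_{k-1}^2.
N_0 = 3
So |H| = 3.
Each predicate of arity r yields |H|^r ground atoms (one per choice of an r-tuple from H):
  S: 3^2 = 9
Total ground atoms: 9.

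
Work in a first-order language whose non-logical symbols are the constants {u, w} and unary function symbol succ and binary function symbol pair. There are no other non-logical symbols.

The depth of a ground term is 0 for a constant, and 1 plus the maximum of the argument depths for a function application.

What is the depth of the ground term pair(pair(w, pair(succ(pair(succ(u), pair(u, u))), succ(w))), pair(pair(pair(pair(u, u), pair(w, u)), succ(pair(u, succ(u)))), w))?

depth(succ(u)) = 1 + depth(u) = 1 + 0 = 1
depth(pair(u, u)) = 1 + max(0, 0) = 1
depth(pair(succ(u), pair(u, u))) = 1 + max(1, 1) = 2
depth(succ(pair(succ(u), pair(u, u)))) = 1 + depth(pair(succ(u), pair(u, u))) = 1 + 2 = 3
depth(succ(w)) = 1 + depth(w) = 1 + 0 = 1
depth(pair(succ(pair(succ(u), pair(u, u))), succ(w))) = 1 + max(3, 1) = 4
depth(pair(w, pair(succ(pair(succ(u), pair(u, u))), succ(w)))) = 1 + max(0, 4) = 5
depth(pair(w, u)) = 1 + max(0, 0) = 1
depth(pair(pair(u, u), pair(w, u))) = 1 + max(1, 1) = 2
depth(pair(u, succ(u))) = 1 + max(0, 1) = 2
depth(succ(pair(u, succ(u)))) = 1 + depth(pair(u, succ(u))) = 1 + 2 = 3
depth(pair(pair(pair(u, u), pair(w, u)), succ(pair(u, succ(u))))) = 1 + max(2, 3) = 4
depth(pair(pair(pair(pair(u, u), pair(w, u)), succ(pair(u, succ(u)))), w)) = 1 + max(4, 0) = 5
depth(pair(pair(w, pair(succ(pair(succ(u), pair(u, u))), succ(w))), pair(pair(pair(pair(u, u), pair(w, u)), succ(pair(u, succ(u)))), w))) = 1 + max(5, 5) = 6

6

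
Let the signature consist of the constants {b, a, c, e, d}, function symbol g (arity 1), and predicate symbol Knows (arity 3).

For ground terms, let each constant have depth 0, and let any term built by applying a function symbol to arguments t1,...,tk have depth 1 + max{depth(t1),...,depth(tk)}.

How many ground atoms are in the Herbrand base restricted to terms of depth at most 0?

First count ground terms of depth ≤ 0.
Let N_k = |{terms of depth ≤ k}|. Then N_0 = 5 and N_k = 5 + N_{k-1} for k ≥ 1 (one summand per function symbol, arity giving the exponent).
N_0 = 5
So |H| = 5.
For each predicate symbol, the number of ground atoms is |H| raised to its arity; summing:
  Knows: 5^3 = 125
Total ground atoms: 125.

125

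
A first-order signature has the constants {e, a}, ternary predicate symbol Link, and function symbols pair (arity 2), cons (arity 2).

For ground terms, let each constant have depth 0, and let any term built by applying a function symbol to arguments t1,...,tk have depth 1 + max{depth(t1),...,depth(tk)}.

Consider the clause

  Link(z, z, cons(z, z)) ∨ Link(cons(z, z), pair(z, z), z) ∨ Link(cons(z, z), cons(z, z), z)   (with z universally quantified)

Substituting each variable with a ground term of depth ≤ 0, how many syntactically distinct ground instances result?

2

Ground terms of depth ≤ 0:
  Write N_k for the number of ground terms of depth ≤ k. A term of depth ≤ k is either a constant or a function symbol applied to arguments of depth ≤ k−1, so N_k = 2 + N_{k-1}^2 + N_{k-1}^2.
  N_0 = 2
So there are 2 ground terms available for substitution.
There is 1 variable to instantiate (z),  occurring in at least one literal, so different choices give different ground instances.
Number of ground instances = 2.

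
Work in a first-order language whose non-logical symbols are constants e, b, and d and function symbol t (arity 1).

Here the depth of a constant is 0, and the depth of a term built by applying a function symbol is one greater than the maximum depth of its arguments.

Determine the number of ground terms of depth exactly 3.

Write N_k for the number of ground terms of depth ≤ k. A term of depth ≤ k is either a constant or a function symbol applied to arguments of depth ≤ k−1, so N_k = 3 + N_{k-1}.
N_0 = 3
N_1 = 3 + 3 = 6
N_2 = 3 + 6 = 9
N_3 = 3 + 9 = 12
Terms of depth exactly 3: N_3 − N_2 = 12 − 9 = 3.

3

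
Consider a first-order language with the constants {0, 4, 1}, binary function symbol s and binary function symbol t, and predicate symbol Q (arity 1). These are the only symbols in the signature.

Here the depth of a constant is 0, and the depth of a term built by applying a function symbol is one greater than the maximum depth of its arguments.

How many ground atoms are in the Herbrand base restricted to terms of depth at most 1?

21

First count ground terms of depth ≤ 1.
Write N_k for the number of ground terms of depth ≤ k. A term of depth ≤ k is either a constant or a function symbol applied to arguments of depth ≤ k−1, so N_k = 3 + N_{k-1}^2 + N_{k-1}^2.
N_0 = 3
N_1 = 3 + 3^2 + 3^2 = 21
So |H| = 21.
Each predicate of arity r yields |H|^r ground atoms (one per choice of an r-tuple from H):
  Q: 21
Total ground atoms: 21.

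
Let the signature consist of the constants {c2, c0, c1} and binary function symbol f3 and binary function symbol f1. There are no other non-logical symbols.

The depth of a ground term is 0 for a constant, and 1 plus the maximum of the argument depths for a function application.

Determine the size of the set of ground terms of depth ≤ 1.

Count level by level. With function symbols f3/2, f1/2, the terms of depth ≤ k are the 3 constants together with each function applied to depth-≤(k−1) tuples, so N_k = 3 + N_{k-1}^2 + N_{k-1}^2.
N_0 = 3
N_1 = 3 + 3^2 + 3^2 = 21

21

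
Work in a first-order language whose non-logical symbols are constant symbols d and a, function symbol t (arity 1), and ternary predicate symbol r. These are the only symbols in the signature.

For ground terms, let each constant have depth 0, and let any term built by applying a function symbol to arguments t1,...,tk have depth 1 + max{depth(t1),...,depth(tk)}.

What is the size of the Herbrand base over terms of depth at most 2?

216

First count ground terms of depth ≤ 2.
Let N_k count ground terms of depth at most k. Each non-constant term of depth ≤ k is some function symbol applied to depth-≤(k−1) arguments, giving N_k = 2 + N_{k-1}.
N_0 = 2
N_1 = 2 + 2 = 4
N_2 = 2 + 4 = 6
Explicitly: d, a, t(d), t(a), t(t(d)), t(t(a)).
So |H| = 6.
Ground atoms are formed by filling each argument slot of a predicate with a term from H, so an r-ary predicate gives |H|^r atoms:
  r: 6^3 = 216
Total ground atoms: 216.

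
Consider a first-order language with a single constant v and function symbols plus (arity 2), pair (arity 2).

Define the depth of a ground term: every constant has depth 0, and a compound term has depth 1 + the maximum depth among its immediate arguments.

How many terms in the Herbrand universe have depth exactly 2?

16

Let N_k count ground terms of depth at most k. Each non-constant term of depth ≤ k is some function symbol applied to depth-≤(k−1) arguments, giving N_k = 1 + N_{k-1}^2 + N_{k-1}^2.
N_0 = 1
N_1 = 1 + 1^2 + 1^2 = 3
N_2 = 1 + 3^2 + 3^2 = 19
Terms of depth exactly 2: N_2 − N_1 = 19 − 3 = 16.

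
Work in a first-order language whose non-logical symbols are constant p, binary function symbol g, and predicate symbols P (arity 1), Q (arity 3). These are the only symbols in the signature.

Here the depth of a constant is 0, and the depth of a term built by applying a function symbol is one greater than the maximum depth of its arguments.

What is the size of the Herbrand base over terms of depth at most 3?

17602

First count ground terms of depth ≤ 3.
If N_k denotes the number of depth-≤k ground terms, the 1 constant gives N_0 = 1, and each function symbol of arity r contributes N_{k-1}^r new terms at level k: N_k = 1 + N_{k-1}^2.
N_0 = 1
N_1 = 1 + 1^2 = 2
N_2 = 1 + 2^2 = 5
N_3 = 1 + 5^2 = 26
So |H| = 26.
For each predicate symbol, the number of ground atoms is |H| raised to its arity; summing:
  P: 26;  Q: 26^3 = 17576
Total ground atoms: 26 + 17576 = 17602.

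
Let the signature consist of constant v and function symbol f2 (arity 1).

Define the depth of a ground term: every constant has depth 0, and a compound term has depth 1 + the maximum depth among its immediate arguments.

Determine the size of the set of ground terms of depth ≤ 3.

Write N_k for the number of ground terms of depth ≤ k. A term of depth ≤ k is either a constant or a function symbol applied to arguments of depth ≤ k−1, so N_k = 1 + N_{k-1}.
N_0 = 1
N_1 = 1 + 1 = 2
N_2 = 1 + 2 = 3
N_3 = 1 + 3 = 4
Explicitly: v, f2(v), f2(f2(v)), f2(f2(f2(v))).

4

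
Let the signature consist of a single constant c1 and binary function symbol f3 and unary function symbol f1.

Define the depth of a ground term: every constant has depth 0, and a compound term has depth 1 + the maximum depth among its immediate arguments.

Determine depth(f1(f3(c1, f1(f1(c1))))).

4

depth(f1(c1)) = 1 + depth(c1) = 1 + 0 = 1
depth(f1(f1(c1))) = 1 + depth(f1(c1)) = 1 + 1 = 2
depth(f3(c1, f1(f1(c1)))) = 1 + max(0, 2) = 3
depth(f1(f3(c1, f1(f1(c1))))) = 1 + depth(f3(c1, f1(f1(c1)))) = 1 + 3 = 4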